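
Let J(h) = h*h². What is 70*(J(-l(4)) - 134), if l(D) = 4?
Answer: -13860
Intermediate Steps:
J(h) = h³
70*(J(-l(4)) - 134) = 70*((-1*4)³ - 134) = 70*((-4)³ - 134) = 70*(-64 - 134) = 70*(-198) = -13860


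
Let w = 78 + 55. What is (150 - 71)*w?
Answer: 10507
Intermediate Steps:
w = 133
(150 - 71)*w = (150 - 71)*133 = 79*133 = 10507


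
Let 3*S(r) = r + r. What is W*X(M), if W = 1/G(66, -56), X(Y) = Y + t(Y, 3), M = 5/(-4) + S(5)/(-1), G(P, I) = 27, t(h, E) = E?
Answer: -19/324 ≈ -0.058642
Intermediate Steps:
S(r) = 2*r/3 (S(r) = (r + r)/3 = (2*r)/3 = 2*r/3)
M = -55/12 (M = 5/(-4) + ((2/3)*5)/(-1) = 5*(-1/4) + (10/3)*(-1) = -5/4 - 10/3 = -55/12 ≈ -4.5833)
X(Y) = 3 + Y (X(Y) = Y + 3 = 3 + Y)
W = 1/27 ≈ 0.037037
W*X(M) = (3 - 55/12)/27 = (1/27)*(-19/12) = -19/324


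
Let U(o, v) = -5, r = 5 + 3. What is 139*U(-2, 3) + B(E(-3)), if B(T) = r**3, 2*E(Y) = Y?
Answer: -183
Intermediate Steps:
r = 8
E(Y) = Y/2
B(T) = 512 (B(T) = 8**3 = 512)
139*U(-2, 3) + B(E(-3)) = 139*(-5) + 512 = -695 + 512 = -183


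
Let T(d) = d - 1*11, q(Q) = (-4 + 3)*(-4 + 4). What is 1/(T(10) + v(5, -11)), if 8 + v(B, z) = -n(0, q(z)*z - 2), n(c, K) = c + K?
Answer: -⅐ ≈ -0.14286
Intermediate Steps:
q(Q) = 0 (q(Q) = -1*0 = 0)
n(c, K) = K + c
v(B, z) = -6 (v(B, z) = -8 - ((0*z - 2) + 0) = -8 - ((0 - 2) + 0) = -8 - (-2 + 0) = -8 - 1*(-2) = -8 + 2 = -6)
T(d) = -11 + d (T(d) = d - 11 = -11 + d)
1/(T(10) + v(5, -11)) = 1/((-11 + 10) - 6) = 1/(-1 - 6) = 1/(-7) = -⅐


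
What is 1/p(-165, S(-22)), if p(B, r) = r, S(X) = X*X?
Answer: 1/484 ≈ 0.0020661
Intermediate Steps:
S(X) = X**2
1/p(-165, S(-22)) = 1/((-22)**2) = 1/484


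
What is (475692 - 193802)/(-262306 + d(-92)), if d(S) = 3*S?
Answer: -140945/131291 ≈ -1.0735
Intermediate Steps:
(475692 - 193802)/(-262306 + d(-92)) = (475692 - 193802)/(-262306 + 3*(-92)) = 281890/(-262306 - 276) = 281890/(-262582) = 281890*(-1/262582) = -140945/131291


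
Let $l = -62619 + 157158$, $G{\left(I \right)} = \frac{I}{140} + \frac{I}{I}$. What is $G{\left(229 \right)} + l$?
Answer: $\frac{13235829}{140} \approx 94542.0$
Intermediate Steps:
$G{\left(I \right)} = 1 + \frac{I}{140}$ ($G{\left(I \right)} = I \frac{1}{140} + 1 = \frac{I}{140} + 1 = 1 + \frac{I}{140}$)
$l = 94539$
$G{\left(229 \right)} + l = \left(1 + \frac{1}{140} \cdot 229\right) + 94539 = \left(1 + \frac{229}{140}\right) + 94539 = \frac{369}{140} + 94539 = \frac{13235829}{140}$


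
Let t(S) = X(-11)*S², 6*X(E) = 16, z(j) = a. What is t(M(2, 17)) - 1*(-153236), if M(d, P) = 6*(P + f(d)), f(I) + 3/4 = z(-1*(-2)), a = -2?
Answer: 172730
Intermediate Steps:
z(j) = -2
X(E) = 8/3 (X(E) = (⅙)*16 = 8/3)
f(I) = -11/4 (f(I) = -¾ - 2 = -11/4)
M(d, P) = -33/2 + 6*P (M(d, P) = 6*(P - 11/4) = 6*(-11/4 + P) = -33/2 + 6*P)
t(S) = 8*S²/3
t(M(2, 17)) - 1*(-153236) = 8*(-33/2 + 6*17)²/3 - 1*(-153236) = 8*(-33/2 + 102)²/3 + 153236 = 8*(171/2)²/3 + 153236 = (8/3)*(29241/4) + 153236 = 19494 + 153236 = 172730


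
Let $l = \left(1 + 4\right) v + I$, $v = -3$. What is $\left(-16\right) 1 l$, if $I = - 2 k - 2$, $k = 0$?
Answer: $272$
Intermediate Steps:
$I = -2$ ($I = \left(-2\right) 0 - 2 = 0 - 2 = -2$)
$l = -17$ ($l = \left(1 + 4\right) \left(-3\right) - 2 = 5 \left(-3\right) - 2 = -15 - 2 = -17$)
$\left(-16\right) 1 l = \left(-16\right) 1 \left(-17\right) = \left(-16\right) \left(-17\right) = 272$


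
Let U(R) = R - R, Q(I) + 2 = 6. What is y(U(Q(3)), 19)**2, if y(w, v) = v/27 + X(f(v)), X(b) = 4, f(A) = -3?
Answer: 16129/729 ≈ 22.125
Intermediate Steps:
Q(I) = 4 (Q(I) = -2 + 6 = 4)
U(R) = 0
y(w, v) = 4 + v/27 (y(w, v) = v/27 + 4 = 4 + v/27)
y(U(Q(3)), 19)**2 = (4 + (1/27)*19)**2 = (4 + 19/27)**2 = (127/27)**2 = 16129/729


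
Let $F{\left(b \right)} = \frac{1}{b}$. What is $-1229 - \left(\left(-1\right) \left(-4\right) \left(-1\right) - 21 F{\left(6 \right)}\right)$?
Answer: $- \frac{2443}{2} \approx -1221.5$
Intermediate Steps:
$-1229 - \left(\left(-1\right) \left(-4\right) \left(-1\right) - 21 F{\left(6 \right)}\right) = -1229 - \left(\left(-1\right) \left(-4\right) \left(-1\right) - \frac{21}{6}\right) = -1229 - \left(4 \left(-1\right) - \frac{7}{2}\right) = -1229 - \left(-4 - \frac{7}{2}\right) = -1229 - - \frac{15}{2} = -1229 + \frac{15}{2} = - \frac{2443}{2}$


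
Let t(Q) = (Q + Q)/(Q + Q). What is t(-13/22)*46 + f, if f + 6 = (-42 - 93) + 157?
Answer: 62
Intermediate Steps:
t(Q) = 1 (t(Q) = (2*Q)/((2*Q)) = (2*Q)*(1/(2*Q)) = 1)
f = 16 (f = -6 + ((-42 - 93) + 157) = -6 + (-135 + 157) = -6 + 22 = 16)
t(-13/22)*46 + f = 1*46 + 16 = 46 + 16 = 62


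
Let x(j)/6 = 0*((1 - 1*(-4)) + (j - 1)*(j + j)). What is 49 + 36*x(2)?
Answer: 49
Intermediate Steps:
x(j) = 0 (x(j) = 6*(0*((1 - 1*(-4)) + (j - 1)*(j + j))) = 6*(0*((1 + 4) + (-1 + j)*(2*j))) = 6*(0*(5 + 2*j*(-1 + j))) = 6*0 = 0)
49 + 36*x(2) = 49 + 36*0 = 49 + 0 = 49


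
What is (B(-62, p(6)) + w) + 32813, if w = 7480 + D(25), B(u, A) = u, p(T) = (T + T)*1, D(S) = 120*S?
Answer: 43231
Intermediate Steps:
p(T) = 2*T (p(T) = (2*T)*1 = 2*T)
w = 10480 (w = 7480 + 120*25 = 7480 + 3000 = 10480)
(B(-62, p(6)) + w) + 32813 = (-62 + 10480) + 32813 = 10418 + 32813 = 43231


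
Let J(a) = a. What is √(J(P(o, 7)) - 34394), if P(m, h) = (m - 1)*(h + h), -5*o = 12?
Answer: 4*I*√53815/5 ≈ 185.58*I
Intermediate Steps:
o = -12/5 (o = -⅕*12 = -12/5 ≈ -2.4000)
P(m, h) = 2*h*(-1 + m) (P(m, h) = (-1 + m)*(2*h) = 2*h*(-1 + m))
√(J(P(o, 7)) - 34394) = √(2*7*(-1 - 12/5) - 34394) = √(2*7*(-17/5) - 34394) = √(-238/5 - 34394) = √(-172208/5) = 4*I*√53815/5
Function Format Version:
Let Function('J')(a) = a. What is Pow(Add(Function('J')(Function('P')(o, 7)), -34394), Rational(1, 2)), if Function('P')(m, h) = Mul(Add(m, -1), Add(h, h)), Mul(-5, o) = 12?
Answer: Mul(Rational(4, 5), I, Pow(53815, Rational(1, 2))) ≈ Mul(185.58, I)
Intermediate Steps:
o = Rational(-12, 5) (o = Mul(Rational(-1, 5), 12) = Rational(-12, 5) ≈ -2.4000)
Function('P')(m, h) = Mul(2, h, Add(-1, m)) (Function('P')(m, h) = Mul(Add(-1, m), Mul(2, h)) = Mul(2, h, Add(-1, m)))
Pow(Add(Function('J')(Function('P')(o, 7)), -34394), Rational(1, 2)) = Pow(Add(Mul(2, 7, Add(-1, Rational(-12, 5))), -34394), Rational(1, 2)) = Pow(Add(Mul(2, 7, Rational(-17, 5)), -34394), Rational(1, 2)) = Pow(Add(Rational(-238, 5), -34394), Rational(1, 2)) = Pow(Rational(-172208, 5), Rational(1, 2)) = Mul(Rational(4, 5), I, Pow(53815, Rational(1, 2)))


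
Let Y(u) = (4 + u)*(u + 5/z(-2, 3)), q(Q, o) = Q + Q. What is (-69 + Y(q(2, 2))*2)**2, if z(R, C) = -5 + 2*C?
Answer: 5625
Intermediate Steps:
q(Q, o) = 2*Q
Y(u) = (4 + u)*(5 + u) (Y(u) = (4 + u)*(u + 5/(-5 + 2*3)) = (4 + u)*(u + 5/(-5 + 6)) = (4 + u)*(u + 5/1) = (4 + u)*(u + 5*1) = (4 + u)*(u + 5) = (4 + u)*(5 + u))
(-69 + Y(q(2, 2))*2)**2 = (-69 + (20 + (2*2)**2 + 9*(2*2))*2)**2 = (-69 + (20 + 4**2 + 9*4)*2)**2 = (-69 + (20 + 16 + 36)*2)**2 = (-69 + 72*2)**2 = (-69 + 144)**2 = 75**2 = 5625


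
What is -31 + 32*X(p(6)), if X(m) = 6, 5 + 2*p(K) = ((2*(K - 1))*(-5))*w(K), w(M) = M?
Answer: 161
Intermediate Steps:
p(K) = -5/2 + K*(10 - 10*K)/2 (p(K) = -5/2 + (((2*(K - 1))*(-5))*K)/2 = -5/2 + (((2*(-1 + K))*(-5))*K)/2 = -5/2 + (((-2 + 2*K)*(-5))*K)/2 = -5/2 + ((10 - 10*K)*K)/2 = -5/2 + (K*(10 - 10*K))/2 = -5/2 + K*(10 - 10*K)/2)
-31 + 32*X(p(6)) = -31 + 32*6 = -31 + 192 = 161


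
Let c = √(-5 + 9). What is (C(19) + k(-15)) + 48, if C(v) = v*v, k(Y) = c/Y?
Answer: 6133/15 ≈ 408.87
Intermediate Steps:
c = 2 (c = √4 = 2)
k(Y) = 2/Y
C(v) = v²
(C(19) + k(-15)) + 48 = (19² + 2/(-15)) + 48 = (361 + 2*(-1/15)) + 48 = (361 - 2/15) + 48 = 5413/15 + 48 = 6133/15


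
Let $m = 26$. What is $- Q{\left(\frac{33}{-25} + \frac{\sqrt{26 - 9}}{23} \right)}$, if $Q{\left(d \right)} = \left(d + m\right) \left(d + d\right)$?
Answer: $\frac{21520688}{330625} - \frac{1168 \sqrt{17}}{575} \approx 56.716$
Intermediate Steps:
$Q{\left(d \right)} = 2 d \left(26 + d\right)$ ($Q{\left(d \right)} = \left(d + 26\right) \left(d + d\right) = \left(26 + d\right) 2 d = 2 d \left(26 + d\right)$)
$- Q{\left(\frac{33}{-25} + \frac{\sqrt{26 - 9}}{23} \right)} = - 2 \left(\frac{33}{-25} + \frac{\sqrt{26 - 9}}{23}\right) \left(26 + \left(\frac{33}{-25} + \frac{\sqrt{26 - 9}}{23}\right)\right) = - 2 \left(33 \left(- \frac{1}{25}\right) + \sqrt{17} \cdot \frac{1}{23}\right) \left(26 + \left(33 \left(- \frac{1}{25}\right) + \sqrt{17} \cdot \frac{1}{23}\right)\right) = - 2 \left(- \frac{33}{25} + \frac{\sqrt{17}}{23}\right) \left(26 - \left(\frac{33}{25} - \frac{\sqrt{17}}{23}\right)\right) = - 2 \left(- \frac{33}{25} + \frac{\sqrt{17}}{23}\right) \left(\frac{617}{25} + \frac{\sqrt{17}}{23}\right)$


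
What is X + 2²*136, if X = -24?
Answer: 520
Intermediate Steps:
X + 2²*136 = -24 + 2²*136 = -24 + 4*136 = -24 + 544 = 520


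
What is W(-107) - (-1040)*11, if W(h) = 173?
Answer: 11613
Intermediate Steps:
W(-107) - (-1040)*11 = 173 - (-1040)*11 = 173 - 1*(-11440) = 173 + 11440 = 11613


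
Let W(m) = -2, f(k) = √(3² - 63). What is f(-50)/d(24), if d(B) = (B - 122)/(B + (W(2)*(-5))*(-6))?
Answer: 54*I*√6/49 ≈ 2.6994*I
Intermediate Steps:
f(k) = 3*I*√6 (f(k) = √(9 - 63) = √(-54) = 3*I*√6)
d(B) = (-122 + B)/(-60 + B) (d(B) = (B - 122)/(B - 2*(-5)*(-6)) = (-122 + B)/(B + 10*(-6)) = (-122 + B)/(B - 60) = (-122 + B)/(-60 + B))
f(-50)/d(24) = (3*I*√6)/(((-122 + 24)/(-60 + 24))) = (3*I*√6)/((-98/(-36))) = (3*I*√6)/((-1/36*(-98))) = (3*I*√6)/(49/18) = (3*I*√6)*(18/49) = 54*I*√6/49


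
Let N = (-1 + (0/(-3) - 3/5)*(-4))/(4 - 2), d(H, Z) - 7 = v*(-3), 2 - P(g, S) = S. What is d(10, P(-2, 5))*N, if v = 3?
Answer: -7/5 ≈ -1.4000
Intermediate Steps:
P(g, S) = 2 - S
d(H, Z) = -2 (d(H, Z) = 7 + 3*(-3) = 7 - 9 = -2)
N = 7/10 (N = (-1 + (0*(-1/3) - 3*1/5)*(-4))/2 = (-1 + (0 - 3/5)*(-4))*(1/2) = (-1 - 3/5*(-4))*(1/2) = (-1 + 12/5)*(1/2) = (7/5)*(1/2) = 7/10 ≈ 0.70000)
d(10, P(-2, 5))*N = -2*7/10 = -7/5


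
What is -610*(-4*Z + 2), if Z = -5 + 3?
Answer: -6100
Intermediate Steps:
Z = -2
-610*(-4*Z + 2) = -610*(-4*(-2) + 2) = -610*(8 + 2) = -610*10 = -6100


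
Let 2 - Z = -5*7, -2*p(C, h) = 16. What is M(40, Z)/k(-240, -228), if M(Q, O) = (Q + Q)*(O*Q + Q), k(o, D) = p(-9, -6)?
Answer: -15200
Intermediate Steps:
p(C, h) = -8 (p(C, h) = -½*16 = -8)
k(o, D) = -8
Z = 37 (Z = 2 - (-5)*7 = 2 - 1*(-35) = 2 + 35 = 37)
M(Q, O) = 2*Q*(Q + O*Q) (M(Q, O) = (2*Q)*(Q + O*Q) = 2*Q*(Q + O*Q))
M(40, Z)/k(-240, -228) = (2*40²*(1 + 37))/(-8) = (2*1600*38)*(-⅛) = 121600*(-⅛) = -15200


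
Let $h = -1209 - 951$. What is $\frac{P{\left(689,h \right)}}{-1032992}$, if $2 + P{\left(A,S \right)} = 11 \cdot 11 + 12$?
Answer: $- \frac{131}{1032992} \approx -0.00012682$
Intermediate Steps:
$h = -2160$
$P{\left(A,S \right)} = 131$ ($P{\left(A,S \right)} = -2 + \left(11 \cdot 11 + 12\right) = -2 + \left(121 + 12\right) = -2 + 133 = 131$)
$\frac{P{\left(689,h \right)}}{-1032992} = \frac{131}{-1032992} = 131 \left(- \frac{1}{1032992}\right) = - \frac{131}{1032992}$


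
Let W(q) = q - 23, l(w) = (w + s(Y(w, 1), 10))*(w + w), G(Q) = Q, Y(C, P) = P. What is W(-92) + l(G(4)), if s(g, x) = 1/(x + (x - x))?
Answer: -411/5 ≈ -82.200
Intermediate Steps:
s(g, x) = 1/x (s(g, x) = 1/(x + 0) = 1/x)
l(w) = 2*w*(⅒ + w) (l(w) = (w + 1/10)*(w + w) = (w + ⅒)*(2*w) = (⅒ + w)*(2*w) = 2*w*(⅒ + w))
W(q) = -23 + q
W(-92) + l(G(4)) = (-23 - 92) + (⅕)*4*(1 + 10*4) = -115 + (⅕)*4*(1 + 40) = -115 + (⅕)*4*41 = -115 + 164/5 = -411/5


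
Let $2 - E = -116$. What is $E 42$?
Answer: $4956$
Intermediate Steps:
$E = 118$ ($E = 2 - -116 = 2 + 116 = 118$)
$E 42 = 118 \cdot 42 = 4956$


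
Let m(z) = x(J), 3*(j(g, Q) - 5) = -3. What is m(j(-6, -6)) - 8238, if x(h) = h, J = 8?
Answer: -8230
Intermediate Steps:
j(g, Q) = 4 (j(g, Q) = 5 + (1/3)*(-3) = 5 - 1 = 4)
m(z) = 8
m(j(-6, -6)) - 8238 = 8 - 8238 = -8230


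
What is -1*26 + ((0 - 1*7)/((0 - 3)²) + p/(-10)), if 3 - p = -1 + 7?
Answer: -2383/90 ≈ -26.478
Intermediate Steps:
p = -3 (p = 3 - (-1 + 7) = 3 - 1*6 = 3 - 6 = -3)
-1*26 + ((0 - 1*7)/((0 - 3)²) + p/(-10)) = -1*26 + ((0 - 1*7)/((0 - 3)²) - 3/(-10)) = -26 + ((0 - 7)/((-3)²) - 3*(-⅒)) = -26 + (-7/9 + 3/10) = -26 - 43/90 = -2383/90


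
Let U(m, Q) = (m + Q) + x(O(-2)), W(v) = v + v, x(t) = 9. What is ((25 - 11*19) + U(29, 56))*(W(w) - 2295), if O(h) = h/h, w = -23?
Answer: 210690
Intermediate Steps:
O(h) = 1
W(v) = 2*v
U(m, Q) = 9 + Q + m (U(m, Q) = (m + Q) + 9 = (Q + m) + 9 = 9 + Q + m)
((25 - 11*19) + U(29, 56))*(W(w) - 2295) = ((25 - 11*19) + (9 + 56 + 29))*(2*(-23) - 2295) = ((25 - 209) + 94)*(-46 - 2295) = (-184 + 94)*(-2341) = -90*(-2341) = 210690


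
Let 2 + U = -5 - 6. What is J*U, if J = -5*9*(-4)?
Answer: -2340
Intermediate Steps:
U = -13 (U = -2 + (-5 - 6) = -2 - 11 = -13)
J = 180 (J = -45*(-4) = 180)
J*U = 180*(-13) = -2340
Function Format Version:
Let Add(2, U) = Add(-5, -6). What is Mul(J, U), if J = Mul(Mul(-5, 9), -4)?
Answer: -2340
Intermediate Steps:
U = -13 (U = Add(-2, Add(-5, -6)) = Add(-2, -11) = -13)
J = 180 (J = Mul(-45, -4) = 180)
Mul(J, U) = Mul(180, -13) = -2340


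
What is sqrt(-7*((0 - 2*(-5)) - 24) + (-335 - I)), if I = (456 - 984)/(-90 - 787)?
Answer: 39*I*sqrt(120149)/877 ≈ 15.414*I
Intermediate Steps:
I = 528/877 (I = -528/(-877) = -528*(-1/877) = 528/877 ≈ 0.60205)
sqrt(-7*((0 - 2*(-5)) - 24) + (-335 - I)) = sqrt(-7*((0 - 2*(-5)) - 24) + (-335 - 1*528/877)) = sqrt(-7*((0 + 10) - 24) + (-335 - 528/877)) = sqrt(-7*(10 - 24) - 294323/877) = sqrt(-7*(-14) - 294323/877) = sqrt(98 - 294323/877) = sqrt(-208377/877) = 39*I*sqrt(120149)/877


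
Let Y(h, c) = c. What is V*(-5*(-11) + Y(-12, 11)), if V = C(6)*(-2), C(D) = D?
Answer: -792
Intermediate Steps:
V = -12 (V = 6*(-2) = -12)
V*(-5*(-11) + Y(-12, 11)) = -12*(-5*(-11) + 11) = -12*(55 + 11) = -12*66 = -792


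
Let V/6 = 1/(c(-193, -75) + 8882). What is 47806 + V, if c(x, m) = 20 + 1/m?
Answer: 31917628544/667649 ≈ 47806.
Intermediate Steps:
V = 450/667649 (V = 6/((20 + 1/(-75)) + 8882) = 6/((20 - 1/75) + 8882) = 6/(1499/75 + 8882) = 6/(667649/75) = 6*(75/667649) = 450/667649 ≈ 0.00067401)
47806 + V = 47806 + 450/667649 = 31917628544/667649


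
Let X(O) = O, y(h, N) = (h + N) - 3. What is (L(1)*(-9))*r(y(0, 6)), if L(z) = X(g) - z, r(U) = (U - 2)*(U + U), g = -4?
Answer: 270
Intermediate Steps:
y(h, N) = -3 + N + h (y(h, N) = (N + h) - 3 = -3 + N + h)
r(U) = 2*U*(-2 + U) (r(U) = (-2 + U)*(2*U) = 2*U*(-2 + U))
L(z) = -4 - z
(L(1)*(-9))*r(y(0, 6)) = ((-4 - 1*1)*(-9))*(2*(-3 + 6 + 0)*(-2 + (-3 + 6 + 0))) = ((-4 - 1)*(-9))*(2*3*(-2 + 3)) = (-5*(-9))*(2*3*1) = 45*6 = 270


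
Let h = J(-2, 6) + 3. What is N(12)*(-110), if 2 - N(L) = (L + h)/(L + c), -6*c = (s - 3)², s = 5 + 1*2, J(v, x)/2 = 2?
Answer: 55/14 ≈ 3.9286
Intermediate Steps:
J(v, x) = 4 (J(v, x) = 2*2 = 4)
s = 7 (s = 5 + 2 = 7)
h = 7 (h = 4 + 3 = 7)
c = -8/3 (c = -(7 - 3)²/6 = -⅙*4² = -⅙*16 = -8/3 ≈ -2.6667)
N(L) = 2 - (7 + L)/(-8/3 + L) (N(L) = 2 - (L + 7)/(L - 8/3) = 2 - (7 + L)/(-8/3 + L))
N(12)*(-110) = ((-37 + 3*12)/(-8 + 3*12))*(-110) = ((-37 + 36)/(-8 + 36))*(-110) = (-1/28)*(-110) = ((1/28)*(-1))*(-110) = -1/28*(-110) = 55/14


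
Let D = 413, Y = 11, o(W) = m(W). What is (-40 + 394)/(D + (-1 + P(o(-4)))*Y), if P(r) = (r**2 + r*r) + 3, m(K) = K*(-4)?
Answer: 354/6067 ≈ 0.058348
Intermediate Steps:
m(K) = -4*K
o(W) = -4*W
P(r) = 3 + 2*r**2 (P(r) = (r**2 + r**2) + 3 = 2*r**2 + 3 = 3 + 2*r**2)
(-40 + 394)/(D + (-1 + P(o(-4)))*Y) = (-40 + 394)/(413 + (-1 + (3 + 2*(-4*(-4))**2))*11) = 354/(413 + (-1 + (3 + 2*16**2))*11) = 354/(413 + (-1 + (3 + 2*256))*11) = 354/(413 + (-1 + (3 + 512))*11) = 354/(413 + (-1 + 515)*11) = 354/(413 + 514*11) = 354/(413 + 5654) = 354/6067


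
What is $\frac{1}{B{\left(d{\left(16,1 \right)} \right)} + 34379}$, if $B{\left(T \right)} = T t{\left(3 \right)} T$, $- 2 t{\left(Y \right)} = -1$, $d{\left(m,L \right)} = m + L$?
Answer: $\frac{2}{69047} \approx 2.8966 \cdot 10^{-5}$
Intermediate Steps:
$d{\left(m,L \right)} = L + m$
$t{\left(Y \right)} = \frac{1}{2}$ ($t{\left(Y \right)} = \left(- \frac{1}{2}\right) \left(-1\right) = \frac{1}{2}$)
$B{\left(T \right)} = \frac{T^{2}}{2}$ ($B{\left(T \right)} = T \frac{1}{2} T = \frac{T}{2} T = \frac{T^{2}}{2}$)
$\frac{1}{B{\left(d{\left(16,1 \right)} \right)} + 34379} = \frac{1}{\frac{\left(1 + 16\right)^{2}}{2} + 34379} = \frac{1}{\frac{17^{2}}{2} + 34379} = \frac{1}{\frac{1}{2} \cdot 289 + 34379} = \frac{1}{\frac{289}{2} + 34379} = \frac{1}{\frac{69047}{2}} = \frac{2}{69047}$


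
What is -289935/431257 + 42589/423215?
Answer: -104338036652/182514431255 ≈ -0.57167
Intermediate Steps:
-289935/431257 + 42589/423215 = -104338036652/182514431255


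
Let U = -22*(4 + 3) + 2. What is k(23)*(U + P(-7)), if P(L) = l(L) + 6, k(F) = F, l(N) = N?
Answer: -3519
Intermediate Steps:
P(L) = 6 + L (P(L) = L + 6 = 6 + L)
U = -152 (U = -22*7 + 2 = -11*14 + 2 = -154 + 2 = -152)
k(23)*(U + P(-7)) = 23*(-152 + (6 - 7)) = 23*(-152 - 1) = 23*(-153) = -3519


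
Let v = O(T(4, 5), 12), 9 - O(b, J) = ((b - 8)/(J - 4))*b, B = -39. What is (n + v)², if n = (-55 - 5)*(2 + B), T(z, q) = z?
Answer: 4977361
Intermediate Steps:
O(b, J) = 9 - b*(-8 + b)/(-4 + J) (O(b, J) = 9 - (b - 8)/(J - 4)*b = 9 - (-8 + b)/(-4 + J)*b = 9 - b*(-8 + b)/(-4 + J))
v = 11 (v = (-36 - 1*4² + 8*4 + 9*12)/(-4 + 12) = (-36 - 1*16 + 32 + 108)/8 = (-36 - 16 + 32 + 108)/8 = (⅛)*88 = 11)
n = 2220 (n = (-55 - 5)*(2 - 39) = -60*(-37) = 2220)
(n + v)² = (2220 + 11)² = 2231² = 4977361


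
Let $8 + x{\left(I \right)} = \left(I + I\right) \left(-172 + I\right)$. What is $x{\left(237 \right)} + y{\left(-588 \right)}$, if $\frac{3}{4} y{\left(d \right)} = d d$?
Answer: $491794$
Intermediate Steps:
$y{\left(d \right)} = \frac{4 d^{2}}{3}$ ($y{\left(d \right)} = \frac{4 d d}{3} = \frac{4 d^{2}}{3}$)
$x{\left(I \right)} = -8 + 2 I \left(-172 + I\right)$ ($x{\left(I \right)} = -8 + \left(I + I\right) \left(-172 + I\right) = -8 + 2 I \left(-172 + I\right)$)
$x{\left(237 \right)} + y{\left(-588 \right)} = \left(-8 - 81528 + 2 \cdot 237^{2}\right) + \frac{4 \left(-588\right)^{2}}{3} = \left(-8 - 81528 + 2 \cdot 56169\right) + \frac{4}{3} \cdot 345744 = \left(-8 - 81528 + 112338\right) + 460992 = 30802 + 460992 = 491794$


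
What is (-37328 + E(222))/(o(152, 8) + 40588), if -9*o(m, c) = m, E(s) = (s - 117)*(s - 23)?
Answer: -147897/365140 ≈ -0.40504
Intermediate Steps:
E(s) = (-117 + s)*(-23 + s)
o(m, c) = -m/9
(-37328 + E(222))/(o(152, 8) + 40588) = (-37328 + (2691 + 222² - 140*222))/(-⅑*152 + 40588) = (-37328 + (2691 + 49284 - 31080))/(-152/9 + 40588) = (-37328 + 20895)/(365140/9) = -16433*9/365140 = -147897/365140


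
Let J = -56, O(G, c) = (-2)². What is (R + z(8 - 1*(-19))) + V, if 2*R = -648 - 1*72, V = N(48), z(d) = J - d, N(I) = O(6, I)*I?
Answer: -251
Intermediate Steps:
O(G, c) = 4
N(I) = 4*I
z(d) = -56 - d
V = 192 (V = 4*48 = 192)
R = -360 (R = (-648 - 1*72)/2 = (-648 - 72)/2 = (½)*(-720) = -360)
(R + z(8 - 1*(-19))) + V = (-360 + (-56 - (8 - 1*(-19)))) + 192 = (-360 + (-56 - (8 + 19))) + 192 = (-360 + (-56 - 1*27)) + 192 = (-360 + (-56 - 27)) + 192 = (-360 - 83) + 192 = -443 + 192 = -251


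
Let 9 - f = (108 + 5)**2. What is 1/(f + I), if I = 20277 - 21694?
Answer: -1/14177 ≈ -7.0537e-5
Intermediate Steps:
I = -1417
f = -12760 (f = 9 - (108 + 5)**2 = 9 - 1*113**2 = 9 - 1*12769 = 9 - 12769 = -12760)
1/(f + I) = 1/(-12760 - 1417) = 1/(-14177) = -1/14177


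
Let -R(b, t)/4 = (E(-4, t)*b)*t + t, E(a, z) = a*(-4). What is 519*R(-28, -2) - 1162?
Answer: -1857106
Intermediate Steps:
E(a, z) = -4*a
R(b, t) = -4*t - 64*b*t (R(b, t) = -4*(((-4*(-4))*b)*t + t) = -4*((16*b)*t + t) = -4*(16*b*t + t) = -4*(t + 16*b*t) = -4*t - 64*b*t)
519*R(-28, -2) - 1162 = 519*(-4*(-2)*(1 + 16*(-28))) - 1162 = 519*(-4*(-2)*(1 - 448)) - 1162 = 519*(-4*(-2)*(-447)) - 1162 = 519*(-3576) - 1162 = -1855944 - 1162 = -1857106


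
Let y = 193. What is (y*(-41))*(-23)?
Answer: 181999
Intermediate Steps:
(y*(-41))*(-23) = (193*(-41))*(-23) = -7913*(-23) = 181999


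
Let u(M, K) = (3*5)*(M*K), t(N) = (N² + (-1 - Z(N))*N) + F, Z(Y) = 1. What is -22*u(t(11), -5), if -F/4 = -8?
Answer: 216150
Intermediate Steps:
F = 32 (F = -4*(-8) = 32)
t(N) = 32 + N² - 2*N (t(N) = (N² + (-1 - 1*1)*N) + 32 = (N² + (-1 - 1)*N) + 32 = (N² - 2*N) + 32 = 32 + N² - 2*N)
u(M, K) = 15*K*M (u(M, K) = 15*(K*M) = 15*K*M)
-22*u(t(11), -5) = -330*(-5)*(32 + 11² - 2*11) = -330*(-5)*(32 + 121 - 22) = -330*(-5)*131 = -22*(-9825) = 216150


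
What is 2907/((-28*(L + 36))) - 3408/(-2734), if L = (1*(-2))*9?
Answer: -346117/76552 ≈ -4.5213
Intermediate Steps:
L = -18 (L = -2*9 = -18)
2907/((-28*(L + 36))) - 3408/(-2734) = 2907/((-28*(-18 + 36))) - 3408/(-2734) = 2907/((-28*18)) - 3408*(-1/2734) = 2907/(-504) + 1704/1367 = 2907*(-1/504) + 1704/1367 = -323/56 + 1704/1367 = -346117/76552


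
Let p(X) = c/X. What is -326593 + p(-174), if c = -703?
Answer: -56826479/174 ≈ -3.2659e+5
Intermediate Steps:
p(X) = -703/X
-326593 + p(-174) = -326593 - 703/(-174) = -326593 - 703*(-1/174) = -326593 + 703/174 = -56826479/174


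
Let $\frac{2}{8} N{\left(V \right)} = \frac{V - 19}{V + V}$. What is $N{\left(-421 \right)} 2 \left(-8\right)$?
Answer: $- \frac{14080}{421} \approx -33.444$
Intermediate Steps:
$N{\left(V \right)} = \frac{2 \left(-19 + V\right)}{V}$ ($N{\left(V \right)} = 4 \frac{V - 19}{V + V} = 4 \frac{-19 + V}{2 V} = \frac{2 \left(-19 + V\right)}{V}$)
$N{\left(-421 \right)} 2 \left(-8\right) = \left(2 - \frac{38}{-421}\right) 2 \left(-8\right) = \left(2 - - \frac{38}{421}\right) \left(-16\right) = \left(2 + \frac{38}{421}\right) \left(-16\right) = \frac{880}{421} \left(-16\right) = - \frac{14080}{421}$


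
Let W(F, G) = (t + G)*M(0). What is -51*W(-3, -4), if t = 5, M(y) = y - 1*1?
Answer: 51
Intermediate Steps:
M(y) = -1 + y (M(y) = y - 1 = -1 + y)
W(F, G) = -5 - G (W(F, G) = (5 + G)*(-1 + 0) = (5 + G)*(-1) = -5 - G)
-51*W(-3, -4) = -51*(-5 - 1*(-4)) = -51*(-5 + 4) = -51*(-1) = 51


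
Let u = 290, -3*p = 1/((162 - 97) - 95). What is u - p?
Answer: 26099/90 ≈ 289.99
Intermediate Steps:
p = 1/90 (p = -1/(3*((162 - 97) - 95)) = -1/(3*(65 - 95)) = -1/3/(-30) = -1/3*(-1/30) = 1/90 ≈ 0.011111)
u - p = 290 - 1*1/90 = 290 - 1/90 = 26099/90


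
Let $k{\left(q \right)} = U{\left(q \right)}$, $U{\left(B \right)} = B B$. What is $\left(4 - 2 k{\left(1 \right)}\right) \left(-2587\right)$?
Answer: $-5174$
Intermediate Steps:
$U{\left(B \right)} = B^{2}$
$k{\left(q \right)} = q^{2}$
$\left(4 - 2 k{\left(1 \right)}\right) \left(-2587\right) = \left(4 - 2 \cdot 1^{2}\right) \left(-2587\right) = \left(4 - 2\right) \left(-2587\right) = 2 \left(-2587\right) = -5174$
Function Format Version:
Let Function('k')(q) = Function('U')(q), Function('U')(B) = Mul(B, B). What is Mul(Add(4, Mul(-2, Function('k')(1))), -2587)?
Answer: -5174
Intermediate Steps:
Function('U')(B) = Pow(B, 2)
Function('k')(q) = Pow(q, 2)
Mul(Add(4, Mul(-2, Function('k')(1))), -2587) = Mul(Add(4, Mul(-2, Pow(1, 2))), -2587) = Mul(Add(4, Mul(-2, 1)), -2587) = Mul(Add(4, -2), -2587) = Mul(2, -2587) = -5174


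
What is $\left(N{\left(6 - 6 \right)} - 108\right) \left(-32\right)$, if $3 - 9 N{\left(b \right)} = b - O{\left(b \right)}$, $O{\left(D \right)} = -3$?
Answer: $3456$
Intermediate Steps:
$N{\left(b \right)} = - \frac{b}{9}$ ($N{\left(b \right)} = \frac{1}{3} - \frac{b - -3}{9} = \frac{1}{3} - \frac{b + 3}{9} = \frac{1}{3} - \frac{3 + b}{9} = \frac{1}{3} - \left(\frac{1}{3} + \frac{b}{9}\right) = - \frac{b}{9}$)
$\left(N{\left(6 - 6 \right)} - 108\right) \left(-32\right) = \left(- \frac{6 - 6}{9} - 108\right) \left(-32\right) = \left(\left(- \frac{1}{9}\right) 0 - 108\right) \left(-32\right) = \left(0 - 108\right) \left(-32\right) = \left(-108\right) \left(-32\right) = 3456$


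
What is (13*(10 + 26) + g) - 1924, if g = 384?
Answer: -1072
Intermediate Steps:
(13*(10 + 26) + g) - 1924 = (13*(10 + 26) + 384) - 1924 = (13*36 + 384) - 1924 = (468 + 384) - 1924 = 852 - 1924 = -1072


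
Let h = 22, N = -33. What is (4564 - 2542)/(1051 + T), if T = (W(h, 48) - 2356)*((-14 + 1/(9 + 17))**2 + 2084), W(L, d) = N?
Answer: -1366872/3679670641 ≈ -0.00037147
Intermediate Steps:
W(L, d) = -33
T = -3680381117/676 (T = (-33 - 2356)*((-14 + 1/(9 + 17))**2 + 2084) = -2389*((-14 + 1/26)**2 + 2084) = -2389*((-363/26)**2 + 2084) = -2389*(131769/676 + 2084) = -2389*1540553/676 = -3680381117/676 ≈ -5.4444e+6)
(4564 - 2542)/(1051 + T) = (4564 - 2542)/(1051 - 3680381117/676) = 2022/(-3679670641/676) = 2022*(-676/3679670641) = -1366872/3679670641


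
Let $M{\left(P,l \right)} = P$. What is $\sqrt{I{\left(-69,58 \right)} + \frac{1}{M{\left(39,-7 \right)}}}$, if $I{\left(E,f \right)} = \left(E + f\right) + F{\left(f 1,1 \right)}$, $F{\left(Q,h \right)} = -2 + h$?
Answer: $\frac{i \sqrt{18213}}{39} \approx 3.4604 i$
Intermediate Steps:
$I{\left(E,f \right)} = -1 + E + f$ ($I{\left(E,f \right)} = \left(E + f\right) + \left(-2 + 1\right) = \left(E + f\right) - 1 = -1 + E + f$)
$\sqrt{I{\left(-69,58 \right)} + \frac{1}{M{\left(39,-7 \right)}}} = \sqrt{\left(-1 - 69 + 58\right) + \frac{1}{39}} = \sqrt{-12 + \frac{1}{39}} = \sqrt{- \frac{467}{39}} = \frac{i \sqrt{18213}}{39}$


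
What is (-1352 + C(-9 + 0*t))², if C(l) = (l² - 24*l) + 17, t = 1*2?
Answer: 1077444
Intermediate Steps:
t = 2
C(l) = 17 + l² - 24*l
(-1352 + C(-9 + 0*t))² = (-1352 + (17 + (-9 + 0*2)² - 24*(-9 + 0*2)))² = (-1352 + (17 + (-9 + 0)² - 24*(-9 + 0)))² = (-1352 + (17 + (-9)² - 24*(-9)))² = (-1352 + (17 + 81 + 216))² = (-1352 + 314)² = (-1038)² = 1077444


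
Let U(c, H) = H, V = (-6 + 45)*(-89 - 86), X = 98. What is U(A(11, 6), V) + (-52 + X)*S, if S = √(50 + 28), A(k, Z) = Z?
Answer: -6825 + 46*√78 ≈ -6418.7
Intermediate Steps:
V = -6825 (V = 39*(-175) = -6825)
S = √78 ≈ 8.8318
U(A(11, 6), V) + (-52 + X)*S = -6825 + (-52 + 98)*√78 = -6825 + 46*√78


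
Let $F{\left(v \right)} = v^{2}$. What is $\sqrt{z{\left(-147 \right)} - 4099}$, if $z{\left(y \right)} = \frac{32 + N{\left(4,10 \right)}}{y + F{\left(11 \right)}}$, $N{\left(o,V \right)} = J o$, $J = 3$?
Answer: $\frac{i \sqrt{693017}}{13} \approx 64.037 i$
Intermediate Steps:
$N{\left(o,V \right)} = 3 o$
$z{\left(y \right)} = \frac{44}{121 + y}$ ($z{\left(y \right)} = \frac{32 + 3 \cdot 4}{y + 11^{2}} = \frac{32 + 12}{y + 121} = \frac{44}{121 + y}$)
$\sqrt{z{\left(-147 \right)} - 4099} = \sqrt{\frac{44}{121 - 147} - 4099} = \sqrt{\frac{44}{-26} - 4099} = \sqrt{44 \left(- \frac{1}{26}\right) - 4099} = \sqrt{- \frac{22}{13} - 4099} = \sqrt{- \frac{53309}{13}} = \frac{i \sqrt{693017}}{13}$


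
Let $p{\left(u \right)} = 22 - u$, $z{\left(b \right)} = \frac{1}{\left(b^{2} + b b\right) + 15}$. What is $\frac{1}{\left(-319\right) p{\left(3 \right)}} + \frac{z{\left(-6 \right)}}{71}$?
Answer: $- \frac{4}{1290993} \approx -3.0984 \cdot 10^{-6}$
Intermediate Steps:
$z{\left(b \right)} = \frac{1}{15 + 2 b^{2}}$ ($z{\left(b \right)} = \frac{1}{\left(b^{2} + b^{2}\right) + 15} = \frac{1}{2 b^{2} + 15} = \frac{1}{15 + 2 b^{2}}$)
$\frac{1}{\left(-319\right) p{\left(3 \right)}} + \frac{z{\left(-6 \right)}}{71} = \frac{1}{\left(-319\right) \left(22 - 3\right)} + \frac{1}{\left(15 + 2 \left(-6\right)^{2}\right) 71} = - \frac{1}{319 \left(22 - 3\right)} + \frac{1}{15 + 2 \cdot 36} \cdot \frac{1}{71} = - \frac{1}{319 \cdot 19} + \frac{1}{15 + 72} \cdot \frac{1}{71} = \left(- \frac{1}{319}\right) \frac{1}{19} + \frac{1}{87} \cdot \frac{1}{71} = - \frac{1}{6061} + \frac{1}{87} \cdot \frac{1}{71} = - \frac{1}{6061} + \frac{1}{6177} = - \frac{4}{1290993}$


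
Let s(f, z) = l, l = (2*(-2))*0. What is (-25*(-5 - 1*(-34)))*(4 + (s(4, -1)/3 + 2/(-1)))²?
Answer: -2900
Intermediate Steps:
l = 0 (l = -4*0 = 0)
s(f, z) = 0
(-25*(-5 - 1*(-34)))*(4 + (s(4, -1)/3 + 2/(-1)))² = (-25*(-5 - 1*(-34)))*(4 + (0/3 + 2/(-1)))² = (-25*(-5 + 34))*(4 + (0*(⅓) + 2*(-1)))² = (-25*29)*(4 + (0 - 2))² = -725*(4 - 2)² = -725*2² = -725*4 = -2900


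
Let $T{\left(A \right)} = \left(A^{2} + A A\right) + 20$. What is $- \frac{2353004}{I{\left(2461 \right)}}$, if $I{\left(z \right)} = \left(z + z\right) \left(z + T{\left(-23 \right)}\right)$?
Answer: $- \frac{1176502}{8709479} \approx -0.13508$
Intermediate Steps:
$T{\left(A \right)} = 20 + 2 A^{2}$ ($T{\left(A \right)} = \left(A^{2} + A^{2}\right) + 20 = 2 A^{2} + 20 = 20 + 2 A^{2}$)
$I{\left(z \right)} = 2 z \left(1078 + z\right)$ ($I{\left(z \right)} = \left(z + z\right) \left(z + \left(20 + 2 \left(-23\right)^{2}\right)\right) = 2 z \left(z + \left(20 + 2 \cdot 529\right)\right) = 2 z \left(z + \left(20 + 1058\right)\right) = 2 z \left(z + 1078\right) = 2 z \left(1078 + z\right)$)
$- \frac{2353004}{I{\left(2461 \right)}} = - \frac{2353004}{2 \cdot 2461 \left(1078 + 2461\right)} = - \frac{2353004}{2 \cdot 2461 \cdot 3539} = - \frac{2353004}{17418958} = \left(-2353004\right) \frac{1}{17418958} = - \frac{1176502}{8709479}$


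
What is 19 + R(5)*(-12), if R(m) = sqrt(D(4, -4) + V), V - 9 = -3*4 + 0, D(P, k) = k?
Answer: 19 - 12*I*sqrt(7) ≈ 19.0 - 31.749*I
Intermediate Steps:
V = -3 (V = 9 + (-3*4 + 0) = 9 + (-12 + 0) = 9 - 12 = -3)
R(m) = I*sqrt(7) (R(m) = sqrt(-4 - 3) = sqrt(-7) = I*sqrt(7))
19 + R(5)*(-12) = 19 + (I*sqrt(7))*(-12) = 19 - 12*I*sqrt(7)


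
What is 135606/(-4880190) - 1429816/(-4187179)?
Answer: 1068327858261/3405704847335 ≈ 0.31369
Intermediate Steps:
135606/(-4880190) - 1429816/(-4187179) = 135606*(-1/4880190) - 1429816*(-1/4187179) = -22601/813365 + 1429816/4187179 = 1068327858261/3405704847335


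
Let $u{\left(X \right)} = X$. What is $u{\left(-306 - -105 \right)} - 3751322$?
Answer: $-3751523$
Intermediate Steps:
$u{\left(-306 - -105 \right)} - 3751322 = \left(-306 - -105\right) - 3751322 = \left(-306 + 105\right) - 3751322 = -201 - 3751322 = -3751523$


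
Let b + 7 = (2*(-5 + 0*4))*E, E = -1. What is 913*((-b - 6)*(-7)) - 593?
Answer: 56926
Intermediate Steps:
b = 3 (b = -7 + (2*(-5 + 0*4))*(-1) = -7 + (2*(-5 + 0))*(-1) = -7 + (2*(-5))*(-1) = -7 - 10*(-1) = -7 + 10 = 3)
913*((-b - 6)*(-7)) - 593 = 913*((-1*3 - 6)*(-7)) - 593 = 913*((-3 - 6)*(-7)) - 593 = 913*(-9*(-7)) - 593 = 913*63 - 593 = 57519 - 593 = 56926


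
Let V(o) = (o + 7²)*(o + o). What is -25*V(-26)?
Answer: 29900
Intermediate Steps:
V(o) = 2*o*(49 + o) (V(o) = (o + 49)*(2*o) = (49 + o)*(2*o) = 2*o*(49 + o))
-25*V(-26) = -50*(-26)*(49 - 26) = -50*(-26)*23 = -25*(-1196) = 29900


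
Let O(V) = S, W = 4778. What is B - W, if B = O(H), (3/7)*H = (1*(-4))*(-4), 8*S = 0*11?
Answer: -4778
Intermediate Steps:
S = 0 (S = (0*11)/8 = (⅛)*0 = 0)
H = 112/3 (H = 7*((1*(-4))*(-4))/3 = 7*(-4*(-4))/3 = (7/3)*16 = 112/3 ≈ 37.333)
O(V) = 0
B = 0
B - W = 0 - 1*4778 = 0 - 4778 = -4778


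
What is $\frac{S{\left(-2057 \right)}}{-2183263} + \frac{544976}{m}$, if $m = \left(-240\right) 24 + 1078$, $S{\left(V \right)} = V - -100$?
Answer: $- \frac{594908387007}{5111018683} \approx -116.4$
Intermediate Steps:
$S{\left(V \right)} = 100 + V$ ($S{\left(V \right)} = V + 100 = 100 + V$)
$m = -4682$ ($m = -5760 + 1078 = -4682$)
$\frac{S{\left(-2057 \right)}}{-2183263} + \frac{544976}{m} = \frac{100 - 2057}{-2183263} + \frac{544976}{-4682} = \left(-1957\right) \left(- \frac{1}{2183263}\right) + 544976 \left(- \frac{1}{4682}\right) = \frac{1957}{2183263} - \frac{272488}{2341} = - \frac{594908387007}{5111018683}$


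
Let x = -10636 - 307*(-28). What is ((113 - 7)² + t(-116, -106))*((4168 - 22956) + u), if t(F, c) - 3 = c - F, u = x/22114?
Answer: -2336866540064/11057 ≈ -2.1135e+8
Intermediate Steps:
x = -2040 (x = -10636 - 1*(-8596) = -10636 + 8596 = -2040)
u = -1020/11057 (u = -2040/22114 = -2040*1/22114 = -1020/11057 ≈ -0.092249)
t(F, c) = 3 + c - F (t(F, c) = 3 + (c - F) = 3 + c - F)
((113 - 7)² + t(-116, -106))*((4168 - 22956) + u) = ((113 - 7)² + (3 - 106 - 1*(-116)))*((4168 - 22956) - 1020/11057) = (106² + (3 - 106 + 116))*(-18788 - 1020/11057) = (11236 + 13)*(-207739936/11057) = 11249*(-207739936/11057) = -2336866540064/11057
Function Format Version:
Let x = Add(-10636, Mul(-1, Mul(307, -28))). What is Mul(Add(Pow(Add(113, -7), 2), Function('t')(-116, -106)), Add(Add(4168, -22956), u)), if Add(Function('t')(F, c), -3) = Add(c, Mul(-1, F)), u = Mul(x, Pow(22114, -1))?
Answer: Rational(-2336866540064, 11057) ≈ -2.1135e+8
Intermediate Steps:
x = -2040 (x = Add(-10636, Mul(-1, -8596)) = Add(-10636, 8596) = -2040)
u = Rational(-1020, 11057) (u = Mul(-2040, Pow(22114, -1)) = Mul(-2040, Rational(1, 22114)) = Rational(-1020, 11057) ≈ -0.092249)
Function('t')(F, c) = Add(3, c, Mul(-1, F)) (Function('t')(F, c) = Add(3, Add(c, Mul(-1, F))) = Add(3, c, Mul(-1, F)))
Mul(Add(Pow(Add(113, -7), 2), Function('t')(-116, -106)), Add(Add(4168, -22956), u)) = Mul(Add(Pow(Add(113, -7), 2), Add(3, -106, Mul(-1, -116))), Add(Add(4168, -22956), Rational(-1020, 11057))) = Mul(Add(Pow(106, 2), Add(3, -106, 116)), Add(-18788, Rational(-1020, 11057))) = Mul(Add(11236, 13), Rational(-207739936, 11057)) = Mul(11249, Rational(-207739936, 11057)) = Rational(-2336866540064, 11057)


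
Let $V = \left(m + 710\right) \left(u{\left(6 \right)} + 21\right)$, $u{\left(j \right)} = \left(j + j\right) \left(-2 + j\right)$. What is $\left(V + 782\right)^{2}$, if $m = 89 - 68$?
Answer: $2623590841$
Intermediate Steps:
$u{\left(j \right)} = 2 j \left(-2 + j\right)$
$m = 21$ ($m = 89 - 68 = 21$)
$V = 50439$ ($V = \left(21 + 710\right) \left(2 \cdot 6 \left(-2 + 6\right) + 21\right) = 731 \left(2 \cdot 6 \cdot 4 + 21\right) = 731 \left(48 + 21\right) = 731 \cdot 69 = 50439$)
$\left(V + 782\right)^{2} = \left(50439 + 782\right)^{2} = 51221^{2} = 2623590841$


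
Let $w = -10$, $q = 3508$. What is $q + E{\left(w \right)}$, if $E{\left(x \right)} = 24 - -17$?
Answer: $3549$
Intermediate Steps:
$E{\left(x \right)} = 41$ ($E{\left(x \right)} = 24 + 17 = 41$)
$q + E{\left(w \right)} = 3508 + 41 = 3549$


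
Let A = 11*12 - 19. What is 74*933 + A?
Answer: 69155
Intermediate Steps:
A = 113 (A = 132 - 19 = 113)
74*933 + A = 74*933 + 113 = 69042 + 113 = 69155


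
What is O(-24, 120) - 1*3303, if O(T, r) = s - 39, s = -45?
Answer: -3387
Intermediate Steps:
O(T, r) = -84 (O(T, r) = -45 - 39 = -84)
O(-24, 120) - 1*3303 = -84 - 1*3303 = -84 - 3303 = -3387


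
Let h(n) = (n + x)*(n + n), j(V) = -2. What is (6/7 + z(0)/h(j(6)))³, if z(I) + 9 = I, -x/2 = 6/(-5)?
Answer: 47832147/175616 ≈ 272.37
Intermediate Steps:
x = 12/5 (x = -12/(-5) = -12*(-1)/5 = -2*(-6/5) = 12/5 ≈ 2.4000)
z(I) = -9 + I
h(n) = 2*n*(12/5 + n) (h(n) = (n + 12/5)*(n + n) = (12/5 + n)*(2*n) = 2*n*(12/5 + n))
(6/7 + z(0)/h(j(6)))³ = (6/7 + (-9 + 0)/(((⅖)*(-2)*(12 + 5*(-2)))))³ = (6*(⅐) - 9*(-5/(4*(12 - 10))))³ = (6/7 - 9/((⅖)*(-2)*2))³ = (6/7 - 9/(-8/5))³ = (6/7 - 9*(-5/8))³ = (6/7 + 45/8)³ = (363/56)³ = 47832147/175616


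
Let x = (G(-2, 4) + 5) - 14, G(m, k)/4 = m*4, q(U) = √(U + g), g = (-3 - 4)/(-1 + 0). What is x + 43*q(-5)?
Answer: -41 + 43*√2 ≈ 19.811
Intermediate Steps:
g = 7 (g = -7/(-1) = -7*(-1) = 7)
q(U) = √(7 + U) (q(U) = √(U + 7) = √(7 + U))
G(m, k) = 16*m (G(m, k) = 4*(m*4) = 4*(4*m) = 16*m)
x = -41 (x = (16*(-2) + 5) - 14 = (-32 + 5) - 14 = -27 - 14 = -41)
x + 43*q(-5) = -41 + 43*√(7 - 5) = -41 + 43*√2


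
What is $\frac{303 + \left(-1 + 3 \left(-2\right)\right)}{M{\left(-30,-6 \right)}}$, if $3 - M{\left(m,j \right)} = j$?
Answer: $\frac{296}{9} \approx 32.889$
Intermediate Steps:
$M{\left(m,j \right)} = 3 - j$
$\frac{303 + \left(-1 + 3 \left(-2\right)\right)}{M{\left(-30,-6 \right)}} = \frac{303 + \left(-1 + 3 \left(-2\right)\right)}{3 - -6} = \frac{303 - 7}{3 + 6} = \frac{303 - 7}{9} = 296 \cdot \frac{1}{9} = \frac{296}{9}$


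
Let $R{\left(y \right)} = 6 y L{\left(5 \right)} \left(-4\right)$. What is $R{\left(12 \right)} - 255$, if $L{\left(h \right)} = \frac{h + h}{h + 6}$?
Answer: $- \frac{5685}{11} \approx -516.82$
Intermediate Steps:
$L{\left(h \right)} = \frac{2 h}{6 + h}$
$R{\left(y \right)} = - \frac{240 y}{11}$ ($R{\left(y \right)} = 6 y 2 \cdot 5 \frac{1}{6 + 5} \left(-4\right) = 6 y 2 \cdot 5 \cdot \frac{1}{11} \left(-4\right) = 6 y \frac{10}{11} \left(-4\right) = \frac{60 y}{11} \left(-4\right) = - \frac{240 y}{11}$)
$R{\left(12 \right)} - 255 = \left(- \frac{240}{11}\right) 12 - 255 = - \frac{2880}{11} - 255 = - \frac{5685}{11}$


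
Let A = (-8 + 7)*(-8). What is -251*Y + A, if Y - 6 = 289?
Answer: -74037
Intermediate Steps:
Y = 295 (Y = 6 + 289 = 295)
A = 8 (A = -1*(-8) = 8)
-251*Y + A = -251*295 + 8 = -74045 + 8 = -74037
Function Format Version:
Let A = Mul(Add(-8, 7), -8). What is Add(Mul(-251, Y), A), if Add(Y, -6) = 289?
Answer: -74037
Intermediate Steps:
Y = 295 (Y = Add(6, 289) = 295)
A = 8 (A = Mul(-1, -8) = 8)
Add(Mul(-251, Y), A) = Add(Mul(-251, 295), 8) = Add(-74045, 8) = -74037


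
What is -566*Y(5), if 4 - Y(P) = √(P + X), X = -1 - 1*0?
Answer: -1132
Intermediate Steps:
X = -1 (X = -1 + 0 = -1)
Y(P) = 4 - √(-1 + P) (Y(P) = 4 - √(P - 1) = 4 - √(-1 + P))
-566*Y(5) = -566*(4 - √(-1 + 5)) = -566*(4 - √4) = -566*(4 - 1*2) = -566*(4 - 2) = -566*2 = -1132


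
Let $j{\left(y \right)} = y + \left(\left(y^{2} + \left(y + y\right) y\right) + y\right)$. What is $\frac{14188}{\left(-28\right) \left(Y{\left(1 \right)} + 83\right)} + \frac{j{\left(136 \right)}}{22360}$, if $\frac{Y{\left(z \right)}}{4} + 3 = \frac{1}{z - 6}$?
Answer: $- \frac{499139}{105651} \approx -4.7244$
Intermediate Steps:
$Y{\left(z \right)} = -12 + \frac{4}{-6 + z}$ ($Y{\left(z \right)} = -12 + \frac{4}{z - 6} = -12 + \frac{4}{-6 + z}$)
$j{\left(y \right)} = 2 y + 3 y^{2}$ ($j{\left(y \right)} = y + \left(\left(y^{2} + 2 y y\right) + y\right) = y + \left(\left(y^{2} + 2 y^{2}\right) + y\right) = y + \left(3 y^{2} + y\right) = y + \left(y + 3 y^{2}\right) = 2 y + 3 y^{2}$)
$\frac{14188}{\left(-28\right) \left(Y{\left(1 \right)} + 83\right)} + \frac{j{\left(136 \right)}}{22360} = \frac{14188}{\left(-28\right) \left(\frac{4 \left(19 - 3\right)}{-6 + 1} + 83\right)} + \frac{136 \left(2 + 3 \cdot 136\right)}{22360} = \frac{14188}{\left(-28\right) \left(\frac{4 \left(19 - 3\right)}{-5} + 83\right)} + 136 \left(2 + 408\right) \frac{1}{22360} = \frac{14188}{\left(-28\right) \left(4 \left(- \frac{1}{5}\right) 16 + 83\right)} + 136 \cdot 410 \cdot \frac{1}{22360} = \frac{14188}{\left(-28\right) \left(- \frac{64}{5} + 83\right)} + 55760 \cdot \frac{1}{22360} = \frac{14188}{\left(-28\right) \frac{351}{5}} + \frac{1394}{559} = \frac{14188}{- \frac{9828}{5}} + \frac{1394}{559} = 14188 \left(- \frac{5}{9828}\right) + \frac{1394}{559} = - \frac{17735}{2457} + \frac{1394}{559} = - \frac{499139}{105651}$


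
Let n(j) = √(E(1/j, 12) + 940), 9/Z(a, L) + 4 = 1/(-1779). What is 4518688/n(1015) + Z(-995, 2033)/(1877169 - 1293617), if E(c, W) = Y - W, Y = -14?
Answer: -16011/4153139584 + 2259344*√914/457 ≈ 1.4947e+5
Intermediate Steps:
Z(a, L) = -16011/7117 (Z(a, L) = 9/(-4 + 1/(-1779)) = 9/(-4 - 1/1779) = 9/(-7117/1779) = 9*(-1779/7117) = -16011/7117)
E(c, W) = -14 - W
n(j) = √914 (n(j) = √((-14 - 1*12) + 940) = √((-14 - 12) + 940) = √(-26 + 940) = √914)
4518688/n(1015) + Z(-995, 2033)/(1877169 - 1293617) = 4518688/(√914) - 16011/(7117*(1877169 - 1293617)) = 4518688*(√914/914) - 16011/7117/583552 = 2259344*√914/457 - 16011/7117*1/583552 = 2259344*√914/457 - 16011/4153139584 = -16011/4153139584 + 2259344*√914/457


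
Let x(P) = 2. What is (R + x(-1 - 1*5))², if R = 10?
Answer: 144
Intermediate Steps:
(R + x(-1 - 1*5))² = (10 + 2)² = 12² = 144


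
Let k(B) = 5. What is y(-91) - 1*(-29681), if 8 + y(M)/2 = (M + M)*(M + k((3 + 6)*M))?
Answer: 60969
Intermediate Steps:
y(M) = -16 + 4*M*(5 + M) (y(M) = -16 + 2*((M + M)*(M + 5)) = -16 + 2*((2*M)*(5 + M)) = -16 + 2*(2*M*(5 + M)) = -16 + 4*M*(5 + M))
y(-91) - 1*(-29681) = (-16 + 4*(-91)² + 20*(-91)) - 1*(-29681) = (-16 + 4*8281 - 1820) + 29681 = (-16 + 33124 - 1820) + 29681 = 31288 + 29681 = 60969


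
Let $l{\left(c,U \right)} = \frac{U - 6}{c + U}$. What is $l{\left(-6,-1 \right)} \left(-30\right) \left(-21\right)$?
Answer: $630$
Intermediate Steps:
$l{\left(c,U \right)} = \frac{-6 + U}{U + c}$
$l{\left(-6,-1 \right)} \left(-30\right) \left(-21\right) = \frac{-6 - 1}{-1 - 6} \left(-30\right) \left(-21\right) = \frac{1}{-7} \left(-7\right) \left(-30\right) \left(-21\right) = \left(- \frac{1}{7}\right) \left(-7\right) \left(-30\right) \left(-21\right) = 1 \left(-30\right) \left(-21\right) = \left(-30\right) \left(-21\right) = 630$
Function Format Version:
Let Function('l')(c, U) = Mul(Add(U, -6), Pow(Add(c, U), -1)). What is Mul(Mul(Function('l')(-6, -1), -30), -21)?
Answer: 630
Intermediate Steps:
Function('l')(c, U) = Mul(Pow(Add(U, c), -1), Add(-6, U)) (Function('l')(c, U) = Mul(Add(-6, U), Pow(Add(U, c), -1)) = Mul(Pow(Add(U, c), -1), Add(-6, U)))
Mul(Mul(Function('l')(-6, -1), -30), -21) = Mul(Mul(Mul(Pow(Add(-1, -6), -1), Add(-6, -1)), -30), -21) = Mul(Mul(Mul(Pow(-7, -1), -7), -30), -21) = Mul(Mul(Mul(Rational(-1, 7), -7), -30), -21) = Mul(Mul(1, -30), -21) = Mul(-30, -21) = 630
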